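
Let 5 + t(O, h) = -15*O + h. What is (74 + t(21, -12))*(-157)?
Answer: 40506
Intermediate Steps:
t(O, h) = -5 + h - 15*O (t(O, h) = -5 + (-15*O + h) = -5 + (h - 15*O) = -5 + h - 15*O)
(74 + t(21, -12))*(-157) = (74 + (-5 - 12 - 15*21))*(-157) = (74 + (-5 - 12 - 315))*(-157) = (74 - 332)*(-157) = -258*(-157) = 40506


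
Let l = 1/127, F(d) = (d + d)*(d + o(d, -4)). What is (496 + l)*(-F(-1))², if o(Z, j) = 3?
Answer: 1007888/127 ≈ 7936.1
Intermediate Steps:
F(d) = 2*d*(3 + d) (F(d) = (d + d)*(d + 3) = (2*d)*(3 + d) = 2*d*(3 + d))
l = 1/127 ≈ 0.0078740
(496 + l)*(-F(-1))² = (496 + 1/127)*(-2*(-1)*(3 - 1))² = 62993*(-2*(-1)*2)²/127 = 62993*(-1*(-4))²/127 = (62993/127)*4² = (62993/127)*16 = 1007888/127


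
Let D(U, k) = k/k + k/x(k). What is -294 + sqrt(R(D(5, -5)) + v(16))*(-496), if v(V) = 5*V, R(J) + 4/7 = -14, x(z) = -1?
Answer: -294 - 496*sqrt(3206)/7 ≈ -4306.0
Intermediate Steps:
D(U, k) = 1 - k (D(U, k) = k/k + k/(-1) = 1 + k*(-1) = 1 - k)
R(J) = -102/7 (R(J) = -4/7 - 14 = -102/7)
-294 + sqrt(R(D(5, -5)) + v(16))*(-496) = -294 + sqrt(-102/7 + 5*16)*(-496) = -294 + sqrt(-102/7 + 80)*(-496) = -294 + sqrt(458/7)*(-496) = -294 + (sqrt(3206)/7)*(-496) = -294 - 496*sqrt(3206)/7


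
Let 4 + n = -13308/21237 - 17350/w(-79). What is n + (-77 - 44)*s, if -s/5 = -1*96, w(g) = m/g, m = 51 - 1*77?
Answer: -10196769611/92027 ≈ -1.1080e+5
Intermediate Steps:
m = -26 (m = 51 - 77 = -26)
w(g) = -26/g
n = -4851841451/92027 (n = -4 + (-13308/21237 - 17350/((-26/(-79)))) = -4 + (-13308*1/21237 - 17350/((-26*(-1/79)))) = -4 + (-4436/7079 - 17350/26/79) = -4 + (-4436/7079 - 17350*79/26) = -4 + (-4436/7079 - 685325/13) = -4 - 4851473343/92027 = -4851841451/92027 ≈ -52722.)
s = 480 (s = -(-5)*96 = -5*(-96) = 480)
n + (-77 - 44)*s = -4851841451/92027 + (-77 - 44)*480 = -4851841451/92027 - 121*480 = -4851841451/92027 - 58080 = -10196769611/92027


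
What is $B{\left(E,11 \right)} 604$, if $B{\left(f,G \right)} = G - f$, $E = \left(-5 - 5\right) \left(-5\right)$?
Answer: $-23556$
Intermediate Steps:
$E = 50$ ($E = \left(-10\right) \left(-5\right) = 50$)
$B{\left(E,11 \right)} 604 = \left(11 - 50\right) 604 = \left(-39\right) 604 = -23556$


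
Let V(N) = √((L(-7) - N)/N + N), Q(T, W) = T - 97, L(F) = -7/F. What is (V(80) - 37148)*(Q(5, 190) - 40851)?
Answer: 1520950564 - 286601*√645/20 ≈ 1.5206e+9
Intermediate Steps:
Q(T, W) = -97 + T
V(N) = √(N + (1 - N)/N) (V(N) = √((-7/(-7) - N)/N + N) = √((-7*(-⅐) - N)/N + N) = √((1 - N)/N + N) = √(N + (1 - N)/N))
(V(80) - 37148)*(Q(5, 190) - 40851) = (√(-1 + 80 + 1/80) - 37148)*((-97 + 5) - 40851) = (√(-1 + 80 + 1/80) - 37148)*(-92 - 40851) = (√(6321/80) - 37148)*(-40943) = (7*√645/20 - 37148)*(-40943) = (-37148 + 7*√645/20)*(-40943) = 1520950564 - 286601*√645/20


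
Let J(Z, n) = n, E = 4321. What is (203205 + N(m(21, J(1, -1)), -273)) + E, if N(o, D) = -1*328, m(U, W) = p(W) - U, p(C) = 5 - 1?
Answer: 207198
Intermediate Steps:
p(C) = 4
m(U, W) = 4 - U
N(o, D) = -328
(203205 + N(m(21, J(1, -1)), -273)) + E = (203205 - 328) + 4321 = 202877 + 4321 = 207198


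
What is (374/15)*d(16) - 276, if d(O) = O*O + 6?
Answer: 93848/15 ≈ 6256.5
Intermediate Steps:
d(O) = 6 + O² (d(O) = O² + 6 = 6 + O²)
(374/15)*d(16) - 276 = (374/15)*(6 + 16²) - 276 = (374*(1/15))*(6 + 256) - 276 = (374/15)*262 - 276 = 97988/15 - 276 = 93848/15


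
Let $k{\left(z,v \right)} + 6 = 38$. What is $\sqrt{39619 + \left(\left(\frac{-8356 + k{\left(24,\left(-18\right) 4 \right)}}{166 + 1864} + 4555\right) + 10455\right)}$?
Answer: $\frac{\sqrt{56275937095}}{1015} \approx 233.72$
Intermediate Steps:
$k{\left(z,v \right)} = 32$ ($k{\left(z,v \right)} = -6 + 38 = 32$)
$\sqrt{39619 + \left(\left(\frac{-8356 + k{\left(24,\left(-18\right) 4 \right)}}{166 + 1864} + 4555\right) + 10455\right)} = \sqrt{39619 + \left(\left(\frac{-8356 + 32}{166 + 1864} + 4555\right) + 10455\right)} = \sqrt{39619 + \left(\left(- \frac{8324}{2030} + 4555\right) + 10455\right)} = \sqrt{39619 + \left(\left(\left(-8324\right) \frac{1}{2030} + 4555\right) + 10455\right)} = \sqrt{39619 + \left(\left(- \frac{4162}{1015} + 4555\right) + 10455\right)} = \sqrt{39619 + \left(\frac{4619163}{1015} + 10455\right)} = \sqrt{39619 + \frac{15230988}{1015}} = \sqrt{\frac{55444273}{1015}} = \frac{\sqrt{56275937095}}{1015}$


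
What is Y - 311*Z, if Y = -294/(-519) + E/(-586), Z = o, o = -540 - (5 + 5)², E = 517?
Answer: 20178245107/101378 ≈ 1.9904e+5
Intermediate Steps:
o = -640 (o = -540 - 1*10² = -540 - 1*100 = -540 - 100 = -640)
Z = -640
Y = -32013/101378 (Y = -294/(-519) + 517/(-586) = -294*(-1/519) + 517*(-1/586) = 98/173 - 517/586 = -32013/101378 ≈ -0.31578)
Y - 311*Z = -32013/101378 - 311*(-640) = -32013/101378 + 199040 = 20178245107/101378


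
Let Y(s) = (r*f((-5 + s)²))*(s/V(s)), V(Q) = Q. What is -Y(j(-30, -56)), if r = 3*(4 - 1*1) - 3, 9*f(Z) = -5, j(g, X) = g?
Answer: 10/3 ≈ 3.3333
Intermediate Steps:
f(Z) = -5/9 (f(Z) = (⅑)*(-5) = -5/9)
r = 6 (r = 3*(4 - 1) - 3 = 3*3 - 3 = 9 - 3 = 6)
Y(s) = -10/3 (Y(s) = (6*(-5/9))*(s/s) = -10/3*1 = -10/3)
-Y(j(-30, -56)) = -1*(-10/3) = 10/3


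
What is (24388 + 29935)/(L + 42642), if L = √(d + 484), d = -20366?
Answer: 1158220683/909180023 - 54323*I*√19882/1818360046 ≈ 1.2739 - 0.0042124*I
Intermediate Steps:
L = I*√19882 (L = √(-20366 + 484) = √(-19882) = I*√19882 ≈ 141.0*I)
(24388 + 29935)/(L + 42642) = (24388 + 29935)/(I*√19882 + 42642) = 54323/(42642 + I*√19882)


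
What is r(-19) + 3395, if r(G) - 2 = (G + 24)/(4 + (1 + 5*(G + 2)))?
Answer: 54351/16 ≈ 3396.9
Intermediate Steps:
r(G) = 2 + (24 + G)/(15 + 5*G) (r(G) = 2 + (G + 24)/(4 + (1 + 5*(G + 2))) = 2 + (24 + G)/(4 + (1 + 5*(2 + G))) = 2 + (24 + G)/(4 + (1 + (10 + 5*G))) = 2 + (24 + G)/(4 + (11 + 5*G)) = 2 + (24 + G)/(15 + 5*G))
r(-19) + 3395 = (54 + 11*(-19))/(5*(3 - 19)) + 3395 = (1/5)*(54 - 209)/(-16) + 3395 = (1/5)*(-1/16)*(-155) + 3395 = 31/16 + 3395 = 54351/16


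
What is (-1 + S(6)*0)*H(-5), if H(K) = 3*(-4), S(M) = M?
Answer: 12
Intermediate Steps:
H(K) = -12
(-1 + S(6)*0)*H(-5) = (-1 + 6*0)*(-12) = (-1 + 0)*(-12) = -1*(-12) = 12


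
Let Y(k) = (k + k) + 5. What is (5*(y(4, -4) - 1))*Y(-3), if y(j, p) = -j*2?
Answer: 45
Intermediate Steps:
Y(k) = 5 + 2*k (Y(k) = 2*k + 5 = 5 + 2*k)
y(j, p) = -2*j
(5*(y(4, -4) - 1))*Y(-3) = (5*(-2*4 - 1))*(5 + 2*(-3)) = (5*(-8 - 1))*(5 - 6) = (5*(-9))*(-1) = -45*(-1) = 45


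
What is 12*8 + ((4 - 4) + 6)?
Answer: 102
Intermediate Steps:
12*8 + ((4 - 4) + 6) = 96 + (0 + 6) = 96 + 6 = 102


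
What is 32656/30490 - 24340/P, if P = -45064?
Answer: 276717073/171750170 ≈ 1.6112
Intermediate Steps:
32656/30490 - 24340/P = 32656/30490 - 24340/(-45064) = 32656*(1/30490) - 24340*(-1/45064) = 16328/15245 + 6085/11266 = 276717073/171750170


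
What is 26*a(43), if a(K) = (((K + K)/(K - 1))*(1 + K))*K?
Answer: 2115256/21 ≈ 1.0073e+5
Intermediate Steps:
a(K) = 2*K²*(1 + K)/(-1 + K) (a(K) = (((2*K)/(-1 + K))*(1 + K))*K = ((2*K/(-1 + K))*(1 + K))*K = (2*K*(1 + K)/(-1 + K))*K = 2*K²*(1 + K)/(-1 + K))
26*a(43) = 26*(2*43²*(1 + 43)/(-1 + 43)) = 26*(2*1849*44/42) = 26*(2*1849*(1/42)*44) = 26*(81356/21) = 2115256/21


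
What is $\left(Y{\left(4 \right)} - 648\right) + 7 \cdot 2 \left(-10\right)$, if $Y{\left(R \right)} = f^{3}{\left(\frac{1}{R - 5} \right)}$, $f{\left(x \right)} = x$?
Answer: $-789$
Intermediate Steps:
$Y{\left(R \right)} = \frac{1}{\left(-5 + R\right)^{3}}$ ($Y{\left(R \right)} = \left(\frac{1}{R - 5}\right)^{3} = \left(\frac{1}{-5 + R}\right)^{3} = \frac{1}{\left(-5 + R\right)^{3}}$)
$\left(Y{\left(4 \right)} - 648\right) + 7 \cdot 2 \left(-10\right) = \left(\frac{1}{\left(-5 + 4\right)^{3}} - 648\right) + 7 \cdot 2 \left(-10\right) = \left(\frac{1}{-1} - 648\right) + 14 \left(-10\right) = \left(-1 - 648\right) - 140 = -649 - 140 = -789$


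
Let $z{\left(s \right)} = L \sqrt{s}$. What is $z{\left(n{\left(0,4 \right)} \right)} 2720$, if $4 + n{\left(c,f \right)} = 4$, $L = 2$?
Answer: $0$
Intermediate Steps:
$n{\left(c,f \right)} = 0$ ($n{\left(c,f \right)} = -4 + 4 = 0$)
$z{\left(s \right)} = 2 \sqrt{s}$
$z{\left(n{\left(0,4 \right)} \right)} 2720 = 2 \sqrt{0} \cdot 2720 = 2 \cdot 0 \cdot 2720 = 0 \cdot 2720 = 0$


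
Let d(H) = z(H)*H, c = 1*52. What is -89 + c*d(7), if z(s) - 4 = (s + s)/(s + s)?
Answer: 1731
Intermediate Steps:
c = 52
z(s) = 5 (z(s) = 4 + (s + s)/(s + s) = 4 + (2*s)/((2*s)) = 4 + (2*s)*(1/(2*s)) = 4 + 1 = 5)
d(H) = 5*H
-89 + c*d(7) = -89 + 52*(5*7) = -89 + 52*35 = -89 + 1820 = 1731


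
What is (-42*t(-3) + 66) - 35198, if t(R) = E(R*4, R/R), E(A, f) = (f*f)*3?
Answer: -35258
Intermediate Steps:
E(A, f) = 3*f² (E(A, f) = f²*3 = 3*f²)
t(R) = 3 (t(R) = 3*(R/R)² = 3*1² = 3*1 = 3)
(-42*t(-3) + 66) - 35198 = (-42*3 + 66) - 35198 = (-126 + 66) - 35198 = -60 - 35198 = -35258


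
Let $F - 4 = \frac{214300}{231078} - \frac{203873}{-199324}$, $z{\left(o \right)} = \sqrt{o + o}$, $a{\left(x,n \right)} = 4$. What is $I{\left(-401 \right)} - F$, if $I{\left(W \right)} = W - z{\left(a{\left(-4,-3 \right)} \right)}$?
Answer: $- \frac{9371939581727}{23029695636} - 2 \sqrt{2} \approx -409.78$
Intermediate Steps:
$z{\left(o \right)} = \sqrt{2} \sqrt{o}$ ($z{\left(o \right)} = \sqrt{2 o} = \sqrt{2} \sqrt{o}$)
$F = \frac{137031631691}{23029695636}$ ($F = 4 + \left(\frac{214300}{231078} - \frac{203873}{-199324}\right) = 4 + \left(214300 \cdot \frac{1}{231078} - - \frac{203873}{199324}\right) = 4 + \left(\frac{107150}{115539} + \frac{203873}{199324}\right) = 4 + \frac{44912849147}{23029695636} = \frac{137031631691}{23029695636} \approx 5.9502$)
$I{\left(W \right)} = W - 2 \sqrt{2}$ ($I{\left(W \right)} = W - \sqrt{2} \sqrt{4} = W - \sqrt{2} \cdot 2 = W - 2 \sqrt{2}$)
$I{\left(-401 \right)} - F = \left(-401 - 2 \sqrt{2}\right) - \frac{137031631691}{23029695636} = - \frac{9371939581727}{23029695636} - 2 \sqrt{2}$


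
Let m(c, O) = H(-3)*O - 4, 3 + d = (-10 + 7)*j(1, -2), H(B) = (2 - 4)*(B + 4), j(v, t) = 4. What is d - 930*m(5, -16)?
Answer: -26055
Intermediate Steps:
H(B) = -8 - 2*B (H(B) = -2*(4 + B) = -8 - 2*B)
d = -15 (d = -3 + (-10 + 7)*4 = -3 - 3*4 = -3 - 12 = -15)
m(c, O) = -4 - 2*O (m(c, O) = (-8 - 2*(-3))*O - 4 = (-8 + 6)*O - 4 = -2*O - 4 = -4 - 2*O)
d - 930*m(5, -16) = -15 - 930*(-4 - 2*(-16)) = -15 - 930*(-4 + 32) = -15 - 930*28 = -15 - 26040 = -26055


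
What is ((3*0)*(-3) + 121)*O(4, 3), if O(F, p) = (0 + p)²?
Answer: 1089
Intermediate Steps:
O(F, p) = p²
((3*0)*(-3) + 121)*O(4, 3) = ((3*0)*(-3) + 121)*3² = (0*(-3) + 121)*9 = (0 + 121)*9 = 121*9 = 1089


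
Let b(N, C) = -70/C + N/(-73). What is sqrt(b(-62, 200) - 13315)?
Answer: I*sqrt(7095297415)/730 ≈ 115.39*I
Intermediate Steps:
b(N, C) = -70/C - N/73 (b(N, C) = -70/C + N*(-1/73) = -70/C - N/73)
sqrt(b(-62, 200) - 13315) = sqrt((-70/200 - 1/73*(-62)) - 13315) = sqrt((-70*1/200 + 62/73) - 13315) = sqrt((-7/20 + 62/73) - 13315) = sqrt(729/1460 - 13315) = sqrt(-19439171/1460) = I*sqrt(7095297415)/730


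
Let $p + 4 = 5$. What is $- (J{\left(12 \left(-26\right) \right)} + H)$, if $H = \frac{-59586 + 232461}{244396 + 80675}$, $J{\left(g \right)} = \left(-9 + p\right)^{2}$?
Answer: $- \frac{6992473}{108357} \approx -64.532$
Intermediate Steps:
$p = 1$ ($p = -4 + 5 = 1$)
$J{\left(g \right)} = 64$ ($J{\left(g \right)} = \left(-9 + 1\right)^{2} = \left(-8\right)^{2} = 64$)
$H = \frac{57625}{108357}$ ($H = \frac{172875}{325071} = 172875 \cdot \frac{1}{325071} = \frac{57625}{108357} \approx 0.53181$)
$- (J{\left(12 \left(-26\right) \right)} + H) = - (64 + \frac{57625}{108357}) = \left(-1\right) \frac{6992473}{108357} = - \frac{6992473}{108357}$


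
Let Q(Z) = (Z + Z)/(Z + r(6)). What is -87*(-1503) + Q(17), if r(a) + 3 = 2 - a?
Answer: 653822/5 ≈ 1.3076e+5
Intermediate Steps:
r(a) = -1 - a (r(a) = -3 + (2 - a) = -1 - a)
Q(Z) = 2*Z/(-7 + Z) (Q(Z) = (Z + Z)/(Z + (-1 - 1*6)) = (2*Z)/(Z + (-1 - 6)) = (2*Z)/(Z - 7) = (2*Z)/(-7 + Z) = 2*Z/(-7 + Z))
-87*(-1503) + Q(17) = -87*(-1503) + 2*17/(-7 + 17) = 130761 + 2*17/10 = 130761 + 2*17*(1/10) = 130761 + 17/5 = 653822/5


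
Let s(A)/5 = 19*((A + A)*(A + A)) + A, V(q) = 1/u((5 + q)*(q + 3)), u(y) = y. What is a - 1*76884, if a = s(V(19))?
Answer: -5358506509/69696 ≈ -76884.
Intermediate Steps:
V(q) = 1/((3 + q)*(5 + q)) (V(q) = 1/((5 + q)*(q + 3)) = 1/((5 + q)*(3 + q)) = 1/((3 + q)*(5 + q)))
s(A) = 5*A + 380*A² (s(A) = 5*(19*((A + A)*(A + A)) + A) = 5*(19*((2*A)*(2*A)) + A) = 5*(19*(4*A²) + A) = 5*(76*A² + A) = 5*(A + 76*A²) = 5*A + 380*A²)
a = 755/69696 (a = 5*(1 + 76/(15 + 19² + 8*19))/(15 + 19² + 8*19) = 5*(1 + 76/(15 + 361 + 152))/(15 + 361 + 152) = 5*(1 + 76/528)/528 = 5*(1/528)*(1 + 76*(1/528)) = 5*(1/528)*(1 + 19/132) = 5*(1/528)*(151/132) = 755/69696 ≈ 0.010833)
a - 1*76884 = 755/69696 - 1*76884 = 755/69696 - 76884 = -5358506509/69696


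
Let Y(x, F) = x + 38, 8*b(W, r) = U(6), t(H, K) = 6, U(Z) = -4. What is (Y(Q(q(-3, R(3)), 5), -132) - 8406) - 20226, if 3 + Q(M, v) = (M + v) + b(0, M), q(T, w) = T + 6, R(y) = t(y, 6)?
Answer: -57179/2 ≈ -28590.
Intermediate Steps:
R(y) = 6
b(W, r) = -½ (b(W, r) = (⅛)*(-4) = -½)
q(T, w) = 6 + T
Q(M, v) = -7/2 + M + v (Q(M, v) = -3 + ((M + v) - ½) = -3 + (-½ + M + v) = -7/2 + M + v)
Y(x, F) = 38 + x
(Y(Q(q(-3, R(3)), 5), -132) - 8406) - 20226 = ((38 + (-7/2 + (6 - 3) + 5)) - 8406) - 20226 = ((38 + (-7/2 + 3 + 5)) - 8406) - 20226 = ((38 + 9/2) - 8406) - 20226 = (85/2 - 8406) - 20226 = -16727/2 - 20226 = -57179/2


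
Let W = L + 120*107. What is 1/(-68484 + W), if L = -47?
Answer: -1/55691 ≈ -1.7956e-5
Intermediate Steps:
W = 12793 (W = -47 + 120*107 = -47 + 12840 = 12793)
1/(-68484 + W) = 1/(-68484 + 12793) = 1/(-55691) = -1/55691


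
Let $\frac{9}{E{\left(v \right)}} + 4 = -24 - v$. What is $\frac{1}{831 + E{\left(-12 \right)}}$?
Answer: $\frac{16}{13287} \approx 0.0012042$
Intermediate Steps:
$E{\left(v \right)} = \frac{9}{-28 - v}$ ($E{\left(v \right)} = \frac{9}{-4 - \left(24 + v\right)} = \frac{9}{-28 - v}$)
$\frac{1}{831 + E{\left(-12 \right)}} = \frac{1}{831 - \frac{9}{28 - 12}} = \frac{1}{831 - \frac{9}{16}} = \frac{1}{\frac{13287}{16}} = \frac{16}{13287}$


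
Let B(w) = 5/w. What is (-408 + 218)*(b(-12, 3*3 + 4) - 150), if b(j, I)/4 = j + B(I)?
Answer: 485260/13 ≈ 37328.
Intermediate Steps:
b(j, I) = 4*j + 20/I (b(j, I) = 4*(j + 5/I) = 4*j + 20/I)
(-408 + 218)*(b(-12, 3*3 + 4) - 150) = (-408 + 218)*((4*(-12) + 20/(3*3 + 4)) - 150) = -190*((-48 + 20/(9 + 4)) - 150) = -190*((-48 + 20/13) - 150) = -190*(-604/13 - 150) = -190*(-2554/13) = 485260/13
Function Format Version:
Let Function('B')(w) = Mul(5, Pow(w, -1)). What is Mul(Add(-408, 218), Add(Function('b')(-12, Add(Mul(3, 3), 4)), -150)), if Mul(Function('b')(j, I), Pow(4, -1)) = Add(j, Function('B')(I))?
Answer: Rational(485260, 13) ≈ 37328.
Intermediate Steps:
Function('b')(j, I) = Add(Mul(4, j), Mul(20, Pow(I, -1))) (Function('b')(j, I) = Mul(4, Add(j, Mul(5, Pow(I, -1)))) = Add(Mul(4, j), Mul(20, Pow(I, -1))))
Mul(Add(-408, 218), Add(Function('b')(-12, Add(Mul(3, 3), 4)), -150)) = Mul(Add(-408, 218), Add(Add(Mul(4, -12), Mul(20, Pow(Add(Mul(3, 3), 4), -1))), -150)) = Mul(-190, Add(Add(-48, Mul(20, Pow(Add(9, 4), -1))), -150)) = Mul(-190, Add(Add(-48, Mul(20, Pow(13, -1))), -150)) = Mul(-190, Add(Add(-48, Mul(20, Rational(1, 13))), -150)) = Mul(-190, Add(Add(-48, Rational(20, 13)), -150)) = Mul(-190, Add(Rational(-604, 13), -150)) = Mul(-190, Rational(-2554, 13)) = Rational(485260, 13)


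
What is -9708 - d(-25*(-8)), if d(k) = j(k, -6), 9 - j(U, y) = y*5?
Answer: -9747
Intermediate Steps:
j(U, y) = 9 - 5*y (j(U, y) = 9 - y*5 = 9 - 5*y)
d(k) = 39 (d(k) = 9 - 5*(-6) = 9 + 30 = 39)
-9708 - d(-25*(-8)) = -9708 - 1*39 = -9708 - 39 = -9747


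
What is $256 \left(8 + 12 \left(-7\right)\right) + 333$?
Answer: $-19123$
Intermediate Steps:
$256 \left(8 + 12 \left(-7\right)\right) + 333 = 256 \left(8 - 84\right) + 333 = 256 \left(-76\right) + 333 = -19456 + 333 = -19123$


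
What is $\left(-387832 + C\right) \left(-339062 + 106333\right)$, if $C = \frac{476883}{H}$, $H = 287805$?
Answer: $\frac{1237004637124873}{13705} \approx 9.0259 \cdot 10^{10}$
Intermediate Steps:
$C = \frac{158961}{95935}$ ($C = \frac{476883}{287805} = 476883 \cdot \frac{1}{287805} = \frac{158961}{95935} \approx 1.657$)
$\left(-387832 + C\right) \left(-339062 + 106333\right) = \left(-387832 + \frac{158961}{95935}\right) \left(-339062 + 106333\right) = \left(- \frac{37206503959}{95935}\right) \left(-232729\right) = \frac{1237004637124873}{13705}$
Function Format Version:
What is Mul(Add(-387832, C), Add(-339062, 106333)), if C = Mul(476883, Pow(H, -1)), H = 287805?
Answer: Rational(1237004637124873, 13705) ≈ 9.0259e+10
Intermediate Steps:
C = Rational(158961, 95935) (C = Mul(476883, Pow(287805, -1)) = Mul(476883, Rational(1, 287805)) = Rational(158961, 95935) ≈ 1.6570)
Mul(Add(-387832, C), Add(-339062, 106333)) = Mul(Add(-387832, Rational(158961, 95935)), Add(-339062, 106333)) = Mul(Rational(-37206503959, 95935), -232729) = Rational(1237004637124873, 13705)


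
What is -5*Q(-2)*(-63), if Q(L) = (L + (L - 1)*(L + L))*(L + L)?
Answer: -12600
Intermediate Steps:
Q(L) = 2*L*(L + 2*L*(-1 + L)) (Q(L) = (L + (-1 + L)*(2*L))*(2*L) = (L + 2*L*(-1 + L))*(2*L) = 2*L*(L + 2*L*(-1 + L)))
-5*Q(-2)*(-63) = -5*(-2)²*(-2 + 4*(-2))*(-63) = -20*(-2 - 8)*(-63) = -20*(-10)*(-63) = -5*(-40)*(-63) = 200*(-63) = -12600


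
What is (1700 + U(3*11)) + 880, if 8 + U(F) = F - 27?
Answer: 2578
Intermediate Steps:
U(F) = -35 + F (U(F) = -8 + (F - 27) = -8 + (-27 + F) = -35 + F)
(1700 + U(3*11)) + 880 = (1700 + (-35 + 3*11)) + 880 = (1700 + (-35 + 33)) + 880 = (1700 - 2) + 880 = 1698 + 880 = 2578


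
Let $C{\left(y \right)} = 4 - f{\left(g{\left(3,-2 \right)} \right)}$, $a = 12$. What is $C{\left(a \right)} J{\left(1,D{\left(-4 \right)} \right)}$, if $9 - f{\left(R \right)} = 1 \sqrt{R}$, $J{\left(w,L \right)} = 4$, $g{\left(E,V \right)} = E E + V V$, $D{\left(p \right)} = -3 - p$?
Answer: $-20 + 4 \sqrt{13} \approx -5.5778$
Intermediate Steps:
$g{\left(E,V \right)} = E^{2} + V^{2}$
$f{\left(R \right)} = 9 - \sqrt{R}$ ($f{\left(R \right)} = 9 - 1 \sqrt{R} = 9 - \sqrt{R}$)
$C{\left(y \right)} = -5 + \sqrt{13}$ ($C{\left(y \right)} = 4 - \left(9 - \sqrt{3^{2} + \left(-2\right)^{2}}\right) = 4 - \left(9 - \sqrt{9 + 4}\right) = 4 - \left(9 - \sqrt{13}\right) = -5 + \sqrt{13}$)
$C{\left(a \right)} J{\left(1,D{\left(-4 \right)} \right)} = \left(-5 + \sqrt{13}\right) 4 = -20 + 4 \sqrt{13}$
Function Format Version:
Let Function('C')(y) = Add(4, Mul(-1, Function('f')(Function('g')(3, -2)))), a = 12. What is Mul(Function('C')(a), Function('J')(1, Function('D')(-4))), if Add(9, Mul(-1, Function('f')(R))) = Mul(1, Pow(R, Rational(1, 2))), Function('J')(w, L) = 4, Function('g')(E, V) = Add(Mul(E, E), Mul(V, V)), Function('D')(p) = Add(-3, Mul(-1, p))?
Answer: Add(-20, Mul(4, Pow(13, Rational(1, 2)))) ≈ -5.5778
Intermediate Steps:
Function('g')(E, V) = Add(Pow(E, 2), Pow(V, 2))
Function('f')(R) = Add(9, Mul(-1, Pow(R, Rational(1, 2)))) (Function('f')(R) = Add(9, Mul(-1, Mul(1, Pow(R, Rational(1, 2))))) = Add(9, Mul(-1, Pow(R, Rational(1, 2)))))
Function('C')(y) = Add(-5, Pow(13, Rational(1, 2))) (Function('C')(y) = Add(4, Mul(-1, Add(9, Mul(-1, Pow(Add(Pow(3, 2), Pow(-2, 2)), Rational(1, 2)))))) = Add(4, Mul(-1, Add(9, Mul(-1, Pow(Add(9, 4), Rational(1, 2)))))) = Add(4, Mul(-1, Add(9, Mul(-1, Pow(13, Rational(1, 2)))))) = Add(4, Add(-9, Pow(13, Rational(1, 2)))) = Add(-5, Pow(13, Rational(1, 2))))
Mul(Function('C')(a), Function('J')(1, Function('D')(-4))) = Mul(Add(-5, Pow(13, Rational(1, 2))), 4) = Add(-20, Mul(4, Pow(13, Rational(1, 2))))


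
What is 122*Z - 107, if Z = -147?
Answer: -18041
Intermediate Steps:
122*Z - 107 = 122*(-147) - 107 = -17934 - 107 = -18041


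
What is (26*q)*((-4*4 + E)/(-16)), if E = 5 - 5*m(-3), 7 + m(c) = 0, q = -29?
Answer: 1131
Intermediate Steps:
m(c) = -7 (m(c) = -7 + 0 = -7)
E = 40 (E = 5 - 5*(-7) = 5 + 35 = 40)
(26*q)*((-4*4 + E)/(-16)) = (26*(-29))*((-4*4 + 40)/(-16)) = -754*(-16 + 40)*(-1)/16 = -18096*(-1)/16 = -754*(-3/2) = 1131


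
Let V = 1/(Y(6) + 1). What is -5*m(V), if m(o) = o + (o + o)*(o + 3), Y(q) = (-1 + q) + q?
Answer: -215/72 ≈ -2.9861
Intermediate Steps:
Y(q) = -1 + 2*q
V = 1/12 (V = 1/((-1 + 2*6) + 1) = 1/((-1 + 12) + 1) = 1/(11 + 1) = 1/12 ≈ 0.083333)
m(o) = o + 2*o*(3 + o) (m(o) = o + (2*o)*(3 + o) = o + 2*o*(3 + o))
-5*m(V) = -5*(7 + 2*(1/12))/12 = -5*(7 + ⅙)/12 = -5*43/(12*6) = -5*43/72 = -215/72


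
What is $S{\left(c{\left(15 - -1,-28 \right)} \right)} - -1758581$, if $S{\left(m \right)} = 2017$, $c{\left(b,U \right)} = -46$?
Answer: $1760598$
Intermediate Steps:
$S{\left(c{\left(15 - -1,-28 \right)} \right)} - -1758581 = 2017 - -1758581 = 2017 + 1758581 = 1760598$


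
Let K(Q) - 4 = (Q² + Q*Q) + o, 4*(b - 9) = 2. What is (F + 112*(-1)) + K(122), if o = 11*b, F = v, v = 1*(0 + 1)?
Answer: 59531/2 ≈ 29766.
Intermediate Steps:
b = 19/2 (b = 9 + (¼)*2 = 9 + ½ = 19/2 ≈ 9.5000)
v = 1 (v = 1*1 = 1)
F = 1
o = 209/2 (o = 11*(19/2) = 209/2 ≈ 104.50)
K(Q) = 217/2 + 2*Q² (K(Q) = 4 + ((Q² + Q*Q) + 209/2) = 4 + ((Q² + Q²) + 209/2) = 4 + (2*Q² + 209/2) = 4 + (209/2 + 2*Q²) = 217/2 + 2*Q²)
(F + 112*(-1)) + K(122) = (1 + 112*(-1)) + (217/2 + 2*122²) = (1 - 112) + (217/2 + 2*14884) = -111 + (217/2 + 29768) = -111 + 59753/2 = 59531/2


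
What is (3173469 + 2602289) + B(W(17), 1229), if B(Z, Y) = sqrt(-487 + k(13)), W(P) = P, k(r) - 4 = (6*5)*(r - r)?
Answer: 5775758 + I*sqrt(483) ≈ 5.7758e+6 + 21.977*I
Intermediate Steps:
k(r) = 4 (k(r) = 4 + (6*5)*(r - r) = 4 + 30*0 = 4 + 0 = 4)
B(Z, Y) = I*sqrt(483) (B(Z, Y) = sqrt(-487 + 4) = sqrt(-483) = I*sqrt(483))
(3173469 + 2602289) + B(W(17), 1229) = (3173469 + 2602289) + I*sqrt(483) = 5775758 + I*sqrt(483)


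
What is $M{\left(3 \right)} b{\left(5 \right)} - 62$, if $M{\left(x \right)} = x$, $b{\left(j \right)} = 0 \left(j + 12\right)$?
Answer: $-62$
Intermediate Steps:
$b{\left(j \right)} = 0$ ($b{\left(j \right)} = 0 \left(12 + j\right) = 0$)
$M{\left(3 \right)} b{\left(5 \right)} - 62 = 3 \cdot 0 - 62 = 0 - 62 = -62$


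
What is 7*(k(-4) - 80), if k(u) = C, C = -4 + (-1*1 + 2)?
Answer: -581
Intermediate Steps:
C = -3 (C = -4 + (-1 + 2) = -4 + 1 = -3)
k(u) = -3
7*(k(-4) - 80) = 7*(-3 - 80) = 7*(-83) = -581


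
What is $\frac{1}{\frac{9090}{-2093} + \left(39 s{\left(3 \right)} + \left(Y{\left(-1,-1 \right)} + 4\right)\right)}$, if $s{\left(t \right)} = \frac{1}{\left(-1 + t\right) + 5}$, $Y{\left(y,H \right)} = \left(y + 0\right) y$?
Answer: $\frac{2093}{13036} \approx 0.16056$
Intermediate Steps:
$Y{\left(y,H \right)} = y^{2}$ ($Y{\left(y,H \right)} = y y = y^{2}$)
$s{\left(t \right)} = \frac{1}{4 + t}$
$\frac{1}{\frac{9090}{-2093} + \left(39 s{\left(3 \right)} + \left(Y{\left(-1,-1 \right)} + 4\right)\right)} = \frac{1}{\frac{9090}{-2093} + \left(\frac{39}{4 + 3} + \left(\left(-1\right)^{2} + 4\right)\right)} = \frac{1}{9090 \left(- \frac{1}{2093}\right) + \left(\frac{39}{7} + \left(1 + 4\right)\right)} = \frac{1}{- \frac{9090}{2093} + \left(39 \cdot \frac{1}{7} + 5\right)} = \frac{1}{- \frac{9090}{2093} + \left(\frac{39}{7} + 5\right)} = \frac{1}{- \frac{9090}{2093} + \frac{74}{7}} = \frac{1}{\frac{13036}{2093}} = \frac{2093}{13036}$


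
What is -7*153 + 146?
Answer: -925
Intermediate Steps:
-7*153 + 146 = -1071 + 146 = -925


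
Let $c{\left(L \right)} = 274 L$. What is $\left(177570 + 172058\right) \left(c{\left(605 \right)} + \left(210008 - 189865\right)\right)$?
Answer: $65000390364$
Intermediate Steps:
$\left(177570 + 172058\right) \left(c{\left(605 \right)} + \left(210008 - 189865\right)\right) = \left(177570 + 172058\right) \left(274 \cdot 605 + \left(210008 - 189865\right)\right) = 349628 \left(165770 + 20143\right) = 349628 \cdot 185913 = 65000390364$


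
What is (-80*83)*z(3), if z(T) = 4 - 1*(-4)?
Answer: -53120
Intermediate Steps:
z(T) = 8 (z(T) = 4 + 4 = 8)
(-80*83)*z(3) = -80*83*8 = -6640*8 = -53120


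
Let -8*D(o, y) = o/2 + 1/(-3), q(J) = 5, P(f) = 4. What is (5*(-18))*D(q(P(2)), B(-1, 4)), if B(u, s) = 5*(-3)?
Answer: 195/8 ≈ 24.375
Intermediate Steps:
B(u, s) = -15
D(o, y) = 1/24 - o/16 (D(o, y) = -(o/2 + 1/(-3))/8 = -(o*(½) + 1*(-⅓))/8 = -(o/2 - ⅓)/8 = -(-⅓ + o/2)/8 = 1/24 - o/16)
(5*(-18))*D(q(P(2)), B(-1, 4)) = (5*(-18))*(1/24 - 1/16*5) = -90*(1/24 - 5/16) = -90*(-13/48) = 195/8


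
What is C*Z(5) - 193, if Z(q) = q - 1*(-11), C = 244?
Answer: 3711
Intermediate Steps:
Z(q) = 11 + q (Z(q) = q + 11 = 11 + q)
C*Z(5) - 193 = 244*(11 + 5) - 193 = 244*16 - 193 = 3904 - 193 = 3711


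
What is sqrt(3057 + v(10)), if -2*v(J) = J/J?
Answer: sqrt(12226)/2 ≈ 55.286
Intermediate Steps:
v(J) = -1/2 (v(J) = -J/(2*J) = -1/2*1 = -1/2)
sqrt(3057 + v(10)) = sqrt(3057 - 1/2) = sqrt(6113/2) = sqrt(12226)/2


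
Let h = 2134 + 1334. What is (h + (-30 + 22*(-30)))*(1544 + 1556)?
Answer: 8611800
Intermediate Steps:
h = 3468
(h + (-30 + 22*(-30)))*(1544 + 1556) = (3468 + (-30 + 22*(-30)))*(1544 + 1556) = (3468 + (-30 - 660))*3100 = (3468 - 690)*3100 = 2778*3100 = 8611800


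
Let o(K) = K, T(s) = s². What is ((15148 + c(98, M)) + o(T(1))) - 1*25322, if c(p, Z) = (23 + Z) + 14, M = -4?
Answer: -10140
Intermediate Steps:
c(p, Z) = 37 + Z
((15148 + c(98, M)) + o(T(1))) - 1*25322 = ((15148 + (37 - 4)) + 1²) - 1*25322 = ((15148 + 33) + 1) - 25322 = (15181 + 1) - 25322 = 15182 - 25322 = -10140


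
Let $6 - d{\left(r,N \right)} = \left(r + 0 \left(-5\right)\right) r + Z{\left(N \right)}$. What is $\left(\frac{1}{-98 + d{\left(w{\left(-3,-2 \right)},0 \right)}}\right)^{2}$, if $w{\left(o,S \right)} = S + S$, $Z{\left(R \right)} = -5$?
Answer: $\frac{1}{10609} \approx 9.426 \cdot 10^{-5}$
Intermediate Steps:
$w{\left(o,S \right)} = 2 S$
$d{\left(r,N \right)} = 11 - r^{2}$ ($d{\left(r,N \right)} = 6 - \left(\left(r + 0 \left(-5\right)\right) r - 5\right) = 6 - \left(\left(r + 0\right) r - 5\right) = 6 - \left(r r - 5\right) = 6 - \left(r^{2} - 5\right) = 6 - \left(-5 + r^{2}\right) = 11 - r^{2}$)
$\left(\frac{1}{-98 + d{\left(w{\left(-3,-2 \right)},0 \right)}}\right)^{2} = \left(\frac{1}{-98 + \left(11 - \left(2 \left(-2\right)\right)^{2}\right)}\right)^{2} = \left(\frac{1}{-98 + \left(11 - \left(-4\right)^{2}\right)}\right)^{2} = \left(\frac{1}{-98 + \left(11 - 16\right)}\right)^{2} = \left(\frac{1}{-98 - 5}\right)^{2} = \left(\frac{1}{-103}\right)^{2} = \left(- \frac{1}{103}\right)^{2} = \frac{1}{10609}$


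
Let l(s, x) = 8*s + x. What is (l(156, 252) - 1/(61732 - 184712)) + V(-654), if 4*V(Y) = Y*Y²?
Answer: -8599999516679/122980 ≈ -6.9930e+7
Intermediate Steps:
l(s, x) = x + 8*s
V(Y) = Y³/4 (V(Y) = (Y*Y²)/4 = Y³/4)
(l(156, 252) - 1/(61732 - 184712)) + V(-654) = ((252 + 8*156) - 1/(61732 - 184712)) + (¼)*(-654)³ = ((252 + 1248) - 1/(-122980)) + (¼)*(-279726264) = (1500 - 1*(-1/122980)) - 69931566 = (1500 + 1/122980) - 69931566 = 184470001/122980 - 69931566 = -8599999516679/122980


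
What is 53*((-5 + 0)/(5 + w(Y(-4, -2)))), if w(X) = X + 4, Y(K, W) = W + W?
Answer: -53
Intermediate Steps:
Y(K, W) = 2*W
w(X) = 4 + X
53*((-5 + 0)/(5 + w(Y(-4, -2)))) = 53*((-5 + 0)/(5 + (4 + 2*(-2)))) = 53*(-5/(5 + (4 - 4))) = 53*(-5/(5 + 0)) = 53*(-5/5) = 53*(-5*⅕) = 53*(-1) = -53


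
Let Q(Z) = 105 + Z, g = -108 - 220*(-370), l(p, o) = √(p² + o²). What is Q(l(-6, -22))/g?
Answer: 105/81292 + √130/40646 ≈ 0.0015722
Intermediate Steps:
l(p, o) = √(o² + p²)
g = 81292 (g = -108 + 81400 = 81292)
Q(l(-6, -22))/g = (105 + √((-22)² + (-6)²))/81292 = (105 + √(484 + 36))*(1/81292) = (105 + √520)*(1/81292) = (105 + 2*√130)*(1/81292) = 105/81292 + √130/40646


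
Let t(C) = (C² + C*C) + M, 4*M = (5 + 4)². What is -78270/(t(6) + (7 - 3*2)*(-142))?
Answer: 313080/199 ≈ 1573.3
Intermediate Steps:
M = 81/4 (M = (5 + 4)²/4 = (¼)*9² = (¼)*81 = 81/4 ≈ 20.250)
t(C) = 81/4 + 2*C² (t(C) = (C² + C*C) + 81/4 = (C² + C²) + 81/4 = 2*C² + 81/4 = 81/4 + 2*C²)
-78270/(t(6) + (7 - 3*2)*(-142)) = -78270/((81/4 + 2*6²) + (7 - 3*2)*(-142)) = -78270/((81/4 + 2*36) + (7 - 6)*(-142)) = -78270/((81/4 + 72) + 1*(-142)) = -78270/(369/4 - 142) = -78270/(-199/4) = -78270*(-4/199) = 313080/199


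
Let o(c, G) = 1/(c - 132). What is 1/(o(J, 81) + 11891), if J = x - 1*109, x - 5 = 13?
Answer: 223/2651692 ≈ 8.4097e-5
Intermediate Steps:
x = 18 (x = 5 + 13 = 18)
J = -91 (J = 18 - 1*109 = 18 - 109 = -91)
o(c, G) = 1/(-132 + c)
1/(o(J, 81) + 11891) = 1/(1/(-132 - 91) + 11891) = 1/(1/(-223) + 11891) = 1/(-1/223 + 11891) = 1/(2651692/223) = 223/2651692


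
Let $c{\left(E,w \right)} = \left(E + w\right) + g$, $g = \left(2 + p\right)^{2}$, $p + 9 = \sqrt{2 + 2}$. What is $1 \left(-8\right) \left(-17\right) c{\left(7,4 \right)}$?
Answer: $4896$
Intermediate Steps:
$p = -7$ ($p = -9 + \sqrt{2 + 2} = -9 + \sqrt{4} = -9 + 2 = -7$)
$g = 25$ ($g = \left(2 - 7\right)^{2} = \left(-5\right)^{2} = 25$)
$c{\left(E,w \right)} = 25 + E + w$ ($c{\left(E,w \right)} = \left(E + w\right) + 25 = 25 + E + w$)
$1 \left(-8\right) \left(-17\right) c{\left(7,4 \right)} = 1 \left(-8\right) \left(-17\right) \left(25 + 7 + 4\right) = \left(-8\right) \left(-17\right) 36 = 136 \cdot 36 = 4896$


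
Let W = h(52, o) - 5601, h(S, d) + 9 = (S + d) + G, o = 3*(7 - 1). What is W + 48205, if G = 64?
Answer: 42729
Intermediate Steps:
o = 18 (o = 3*6 = 18)
h(S, d) = 55 + S + d (h(S, d) = -9 + ((S + d) + 64) = -9 + (64 + S + d) = 55 + S + d)
W = -5476 (W = (55 + 52 + 18) - 5601 = 125 - 5601 = -5476)
W + 48205 = -5476 + 48205 = 42729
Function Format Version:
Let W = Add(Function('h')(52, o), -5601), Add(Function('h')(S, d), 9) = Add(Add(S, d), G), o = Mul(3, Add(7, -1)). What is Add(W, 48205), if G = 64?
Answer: 42729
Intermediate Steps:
o = 18 (o = Mul(3, 6) = 18)
Function('h')(S, d) = Add(55, S, d) (Function('h')(S, d) = Add(-9, Add(Add(S, d), 64)) = Add(-9, Add(64, S, d)) = Add(55, S, d))
W = -5476 (W = Add(Add(55, 52, 18), -5601) = Add(125, -5601) = -5476)
Add(W, 48205) = Add(-5476, 48205) = 42729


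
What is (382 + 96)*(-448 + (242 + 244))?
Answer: 18164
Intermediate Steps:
(382 + 96)*(-448 + (242 + 244)) = 478*(-448 + 486) = 478*38 = 18164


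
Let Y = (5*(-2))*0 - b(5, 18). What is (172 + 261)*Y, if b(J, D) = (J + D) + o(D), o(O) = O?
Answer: -17753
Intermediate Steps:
b(J, D) = J + 2*D (b(J, D) = (J + D) + D = (D + J) + D = J + 2*D)
Y = -41 (Y = (5*(-2))*0 - (5 + 2*18) = -10*0 - (5 + 36) = 0 - 1*41 = 0 - 41 = -41)
(172 + 261)*Y = (172 + 261)*(-41) = 433*(-41) = -17753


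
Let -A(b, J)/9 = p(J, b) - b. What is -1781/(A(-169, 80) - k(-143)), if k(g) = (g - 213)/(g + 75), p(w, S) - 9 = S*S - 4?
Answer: 30277/4396544 ≈ 0.0068865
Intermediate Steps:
p(w, S) = 5 + S² (p(w, S) = 9 + (S*S - 4) = 9 + (S² - 4) = 9 + (-4 + S²) = 5 + S²)
k(g) = (-213 + g)/(75 + g)
A(b, J) = -45 - 9*b² + 9*b (A(b, J) = -9*((5 + b²) - b) = -9*(5 + b² - b) = -45 - 9*b² + 9*b)
-1781/(A(-169, 80) - k(-143)) = -1781/((-45 - 9*(-169)² + 9*(-169)) - (-213 - 143)/(75 - 143)) = -1781/((-45 - 9*28561 - 1521) - (-356)/(-68)) = -1781/((-45 - 257049 - 1521) - (-1)*(-356)/68) = -1781/(-258615 - 1*89/17) = -1781/(-258615 - 89/17) = -1781/(-4396544/17) = -1781*(-17/4396544) = 30277/4396544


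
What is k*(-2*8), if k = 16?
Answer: -256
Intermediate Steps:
k*(-2*8) = 16*(-2*8) = 16*(-16) = -256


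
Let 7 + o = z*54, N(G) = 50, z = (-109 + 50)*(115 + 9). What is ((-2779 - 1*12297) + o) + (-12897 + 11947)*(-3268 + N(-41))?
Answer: 2646953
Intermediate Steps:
z = -7316 (z = -59*124 = -7316)
o = -395071 (o = -7 - 7316*54 = -7 - 395064 = -395071)
((-2779 - 1*12297) + o) + (-12897 + 11947)*(-3268 + N(-41)) = ((-2779 - 1*12297) - 395071) + (-12897 + 11947)*(-3268 + 50) = ((-2779 - 12297) - 395071) - 950*(-3218) = (-15076 - 395071) + 3057100 = -410147 + 3057100 = 2646953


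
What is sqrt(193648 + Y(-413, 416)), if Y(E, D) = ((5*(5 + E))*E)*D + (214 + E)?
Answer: 3*sqrt(38964641) ≈ 18727.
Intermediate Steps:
Y(E, D) = 214 + E + D*E*(25 + 5*E) (Y(E, D) = ((25 + 5*E)*E)*D + (214 + E) = (E*(25 + 5*E))*D + (214 + E) = D*E*(25 + 5*E) + (214 + E) = 214 + E + D*E*(25 + 5*E))
sqrt(193648 + Y(-413, 416)) = sqrt(193648 + (214 - 413 + 5*416*(-413)**2 + 25*416*(-413))) = sqrt(193648 + (214 - 413 + 5*416*170569 - 4295200)) = sqrt(193648 + (214 - 413 + 354783520 - 4295200)) = sqrt(193648 + 350488121) = sqrt(350681769) = 3*sqrt(38964641)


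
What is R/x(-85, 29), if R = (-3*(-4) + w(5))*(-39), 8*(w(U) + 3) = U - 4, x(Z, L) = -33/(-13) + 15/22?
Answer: -135707/1228 ≈ -110.51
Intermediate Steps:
x(Z, L) = 921/286 (x(Z, L) = -33*(-1/13) + 15*(1/22) = 33/13 + 15/22 = 921/286)
w(U) = -7/2 + U/8 (w(U) = -3 + (U - 4)/8 = -3 + (-4 + U)/8 = -3 + (-1/2 + U/8) = -7/2 + U/8)
R = -2847/8 (R = (-3*(-4) + (-7/2 + (1/8)*5))*(-39) = (12 + (-7/2 + 5/8))*(-39) = (12 - 23/8)*(-39) = (73/8)*(-39) = -2847/8 ≈ -355.88)
R/x(-85, 29) = -2847/(8*921/286) = -2847/8*286/921 = -135707/1228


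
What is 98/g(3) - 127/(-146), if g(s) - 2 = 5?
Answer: 2171/146 ≈ 14.870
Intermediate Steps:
g(s) = 7 (g(s) = 2 + 5 = 7)
98/g(3) - 127/(-146) = 98/7 - 127/(-146) = 98*(⅐) - 127*(-1/146) = 14 + 127/146 = 2171/146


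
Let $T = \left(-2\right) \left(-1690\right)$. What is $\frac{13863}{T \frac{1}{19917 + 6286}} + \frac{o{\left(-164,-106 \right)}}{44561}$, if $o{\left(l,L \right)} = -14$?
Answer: $\frac{16186880746709}{150616180} \approx 1.0747 \cdot 10^{5}$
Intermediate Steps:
$T = 3380$
$\frac{13863}{T \frac{1}{19917 + 6286}} + \frac{o{\left(-164,-106 \right)}}{44561} = \frac{13863}{3380 \frac{1}{19917 + 6286}} - \frac{14}{44561} = \frac{13863}{3380 \cdot \frac{1}{26203}} - \frac{14}{44561} = \frac{13863}{\frac{3380}{26203}} - \frac{14}{44561} = 13863 \cdot \frac{26203}{3380} - \frac{14}{44561} = \frac{363252189}{3380} - \frac{14}{44561} = \frac{16186880746709}{150616180}$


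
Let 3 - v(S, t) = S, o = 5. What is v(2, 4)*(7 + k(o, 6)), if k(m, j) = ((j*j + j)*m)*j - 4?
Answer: 1263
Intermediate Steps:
v(S, t) = 3 - S
k(m, j) = -4 + j*m*(j + j²) (k(m, j) = ((j² + j)*m)*j - 4 = ((j + j²)*m)*j - 4 = (m*(j + j²))*j - 4 = j*m*(j + j²) - 4 = -4 + j*m*(j + j²))
v(2, 4)*(7 + k(o, 6)) = (3 - 1*2)*(7 + (-4 + 5*6² + 5*6³)) = (3 - 2)*(7 + (-4 + 5*36 + 5*216)) = 1*(7 + (-4 + 180 + 1080)) = 1*(7 + 1256) = 1*1263 = 1263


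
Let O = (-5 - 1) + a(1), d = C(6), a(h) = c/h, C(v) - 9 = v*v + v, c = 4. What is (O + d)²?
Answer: 2401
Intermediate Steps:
C(v) = 9 + v + v² (C(v) = 9 + (v*v + v) = 9 + (v² + v) = 9 + (v + v²) = 9 + v + v²)
a(h) = 4/h
d = 51 (d = 9 + 6 + 6² = 9 + 6 + 36 = 51)
O = -2 (O = (-5 - 1) + 4/1 = -6 + 4*1 = -6 + 4 = -2)
(O + d)² = (-2 + 51)² = 49² = 2401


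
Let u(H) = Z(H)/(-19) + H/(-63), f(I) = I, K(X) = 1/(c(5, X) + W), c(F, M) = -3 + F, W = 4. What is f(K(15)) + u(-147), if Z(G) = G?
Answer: 389/38 ≈ 10.237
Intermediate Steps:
K(X) = ⅙ (K(X) = 1/((-3 + 5) + 4) = 1/(2 + 4) = 1/6 = ⅙)
u(H) = -82*H/1197 (u(H) = H/(-19) + H/(-63) = H*(-1/19) + H*(-1/63) = -H/19 - H/63 = -82*H/1197)
f(K(15)) + u(-147) = ⅙ - 82/1197*(-147) = ⅙ + 574/57 = 389/38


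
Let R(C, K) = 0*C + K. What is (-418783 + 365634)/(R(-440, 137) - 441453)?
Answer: 53149/441316 ≈ 0.12043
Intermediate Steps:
R(C, K) = K (R(C, K) = 0 + K = K)
(-418783 + 365634)/(R(-440, 137) - 441453) = (-418783 + 365634)/(137 - 441453) = -53149/(-441316) = -53149*(-1/441316) = 53149/441316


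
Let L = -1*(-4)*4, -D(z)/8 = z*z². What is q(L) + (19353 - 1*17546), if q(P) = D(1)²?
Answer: 1871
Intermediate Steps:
D(z) = -8*z³ (D(z) = -8*z*z² = -8*z³)
L = 16 (L = 4*4 = 16)
q(P) = 64 (q(P) = (-8*1³)² = (-8*1)² = (-8)² = 64)
q(L) + (19353 - 1*17546) = 64 + (19353 - 1*17546) = 64 + (19353 - 17546) = 64 + 1807 = 1871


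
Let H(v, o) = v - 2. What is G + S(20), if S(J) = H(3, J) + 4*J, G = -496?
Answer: -415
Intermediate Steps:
H(v, o) = -2 + v
S(J) = 1 + 4*J (S(J) = (-2 + 3) + 4*J = 1 + 4*J)
G + S(20) = -496 + (1 + 4*20) = -496 + (1 + 80) = -496 + 81 = -415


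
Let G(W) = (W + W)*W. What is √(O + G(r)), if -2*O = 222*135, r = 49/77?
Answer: I*√1813087/11 ≈ 122.41*I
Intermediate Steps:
r = 7/11 (r = 49*(1/77) = 7/11 ≈ 0.63636)
O = -14985 (O = -111*135 = -½*29970 = -14985)
G(W) = 2*W² (G(W) = (2*W)*W = 2*W²)
√(O + G(r)) = √(-14985 + 2*(7/11)²) = √(-14985 + 2*(49/121)) = √(-14985 + 98/121) = √(-1813087/121) = I*√1813087/11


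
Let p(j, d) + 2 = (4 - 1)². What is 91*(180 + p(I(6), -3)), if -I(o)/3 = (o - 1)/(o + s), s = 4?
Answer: 17017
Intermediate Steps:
I(o) = -3*(-1 + o)/(4 + o) (I(o) = -3*(o - 1)/(o + 4) = -3*(-1 + o)/(4 + o))
p(j, d) = 7 (p(j, d) = -2 + (4 - 1)² = -2 + 3² = -2 + 9 = 7)
91*(180 + p(I(6), -3)) = 91*(180 + 7) = 91*187 = 17017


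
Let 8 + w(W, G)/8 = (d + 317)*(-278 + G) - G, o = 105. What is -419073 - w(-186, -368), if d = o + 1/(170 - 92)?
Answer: 68601361/39 ≈ 1.7590e+6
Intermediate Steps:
d = 8191/78 (d = 105 + 1/(170 - 92) = 105 + 1/78 = 8191/78 ≈ 105.01)
w(W, G) = -36606200/39 + 131356*G/39 (w(W, G) = -64 + 8*((8191/78 + 317)*(-278 + G) - G) = -64 + 8*(32917*(-278 + G)/78 - G) = -64 + 8*((-4575463/39 + 32917*G/78) - G) = -64 + 8*(-4575463/39 + 32839*G/78) = -64 + (-36603704/39 + 131356*G/39) = -36606200/39 + 131356*G/39)
-419073 - w(-186, -368) = -419073 - (-36606200/39 + (131356/39)*(-368)) = -419073 - (-36606200/39 - 48339008/39) = -419073 - 1*(-84945208/39) = -419073 + 84945208/39 = 68601361/39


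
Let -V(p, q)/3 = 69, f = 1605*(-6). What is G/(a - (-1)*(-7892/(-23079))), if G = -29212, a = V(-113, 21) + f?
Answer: 674183748/227020231 ≈ 2.9697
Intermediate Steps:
f = -9630
V(p, q) = -207 (V(p, q) = -3*69 = -207)
a = -9837 (a = -207 - 9630 = -9837)
G/(a - (-1)*(-7892/(-23079))) = -29212/(-9837 - (-1)*(-7892/(-23079))) = -29212/(-9837 - (-1)*(-7892*(-1/23079))) = -29212/(-9837 - (-1)*7892/23079) = -29212/(-9837 - 1*(-7892/23079)) = -29212/(-9837 + 7892/23079) = -29212/(-227020231/23079) = -29212*(-23079/227020231) = 674183748/227020231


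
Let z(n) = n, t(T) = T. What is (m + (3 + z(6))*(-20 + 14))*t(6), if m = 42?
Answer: -72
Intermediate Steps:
(m + (3 + z(6))*(-20 + 14))*t(6) = (42 + (3 + 6)*(-20 + 14))*6 = (42 + 9*(-6))*6 = (42 - 54)*6 = -12*6 = -72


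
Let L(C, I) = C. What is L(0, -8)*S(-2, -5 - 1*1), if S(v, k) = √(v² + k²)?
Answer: 0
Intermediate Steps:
S(v, k) = √(k² + v²)
L(0, -8)*S(-2, -5 - 1*1) = 0*√((-5 - 1*1)² + (-2)²) = 0*√((-5 - 1)² + 4) = 0*√((-6)² + 4) = 0*√(36 + 4) = 0*√40 = 0*(2*√10) = 0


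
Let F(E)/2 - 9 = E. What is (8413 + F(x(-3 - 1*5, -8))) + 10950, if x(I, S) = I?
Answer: 19365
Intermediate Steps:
F(E) = 18 + 2*E
(8413 + F(x(-3 - 1*5, -8))) + 10950 = (8413 + (18 + 2*(-3 - 1*5))) + 10950 = (8413 + (18 + 2*(-3 - 5))) + 10950 = (8413 + (18 + 2*(-8))) + 10950 = (8413 + (18 - 16)) + 10950 = (8413 + 2) + 10950 = 8415 + 10950 = 19365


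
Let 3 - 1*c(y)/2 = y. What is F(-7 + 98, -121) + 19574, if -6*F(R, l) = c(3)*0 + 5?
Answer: 117439/6 ≈ 19573.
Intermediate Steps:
c(y) = 6 - 2*y
F(R, l) = -⅚ (F(R, l) = -((6 - 2*3)*0 + 5)/6 = -((6 - 6)*0 + 5)/6 = -(0*0 + 5)/6 = -(0 + 5)/6 = -⅙*5 = -⅚)
F(-7 + 98, -121) + 19574 = -⅚ + 19574 = 117439/6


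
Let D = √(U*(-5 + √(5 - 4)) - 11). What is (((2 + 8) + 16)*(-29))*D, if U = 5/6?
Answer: -754*I*√129/3 ≈ -2854.6*I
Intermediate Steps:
U = ⅚ (U = 5*(⅙) = ⅚ ≈ 0.83333)
D = I*√129/3 (D = √(5*(-5 + √(5 - 4))/6 - 11) = √(5*(-5 + √1)/6 - 11) = √(5*(-5 + 1)/6 - 11) = √((⅚)*(-4) - 11) = √(-10/3 - 11) = √(-43/3) = I*√129/3 ≈ 3.7859*I)
(((2 + 8) + 16)*(-29))*D = (((2 + 8) + 16)*(-29))*(I*√129/3) = ((10 + 16)*(-29))*(I*√129/3) = (26*(-29))*(I*√129/3) = -754*I*√129/3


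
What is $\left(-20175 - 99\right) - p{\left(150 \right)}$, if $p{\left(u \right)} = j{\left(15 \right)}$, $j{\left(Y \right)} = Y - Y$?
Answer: $-20274$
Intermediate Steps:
$j{\left(Y \right)} = 0$
$p{\left(u \right)} = 0$
$\left(-20175 - 99\right) - p{\left(150 \right)} = \left(-20175 - 99\right) - 0 = \left(-20175 - 99\right) + 0 = -20274 + 0 = -20274$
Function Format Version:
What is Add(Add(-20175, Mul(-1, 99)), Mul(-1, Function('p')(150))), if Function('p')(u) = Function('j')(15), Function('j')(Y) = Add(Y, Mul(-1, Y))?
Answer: -20274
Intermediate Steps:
Function('j')(Y) = 0
Function('p')(u) = 0
Add(Add(-20175, Mul(-1, 99)), Mul(-1, Function('p')(150))) = Add(Add(-20175, Mul(-1, 99)), Mul(-1, 0)) = Add(Add(-20175, -99), 0) = Add(-20274, 0) = -20274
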